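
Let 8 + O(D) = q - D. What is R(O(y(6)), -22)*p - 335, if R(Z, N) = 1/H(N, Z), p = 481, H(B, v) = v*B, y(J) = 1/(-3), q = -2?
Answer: -212287/638 ≈ -332.74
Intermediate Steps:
y(J) = -1/3
O(D) = -10 - D (O(D) = -8 + (-2 - D) = -10 - D)
H(B, v) = B*v
R(Z, N) = 1/(N*Z)
R(O(y(6)), -22)*p - 335 = (1/((-22)*(-10 - 1*(-1/3))))*481 - 335 = -1/(22*(-10 + 1/3))*481 - 335 = -1/(22*(-29/3))*481 - 335 = -1/22*(-3/29)*481 - 335 = (3/638)*481 - 335 = 1443/638 - 335 = -212287/638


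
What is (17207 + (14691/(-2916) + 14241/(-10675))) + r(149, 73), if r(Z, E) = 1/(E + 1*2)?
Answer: 178475573321/10376100 ≈ 17201.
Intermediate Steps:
r(Z, E) = 1/(2 + E) (r(Z, E) = 1/(E + 2) = 1/(2 + E))
(17207 + (14691/(-2916) + 14241/(-10675))) + r(149, 73) = (17207 + (14691/(-2916) + 14241/(-10675))) + 1/(2 + 73) = (17207 + (14691*(-1/2916) + 14241*(-1/10675))) + 1/75 = (17207 + (-4897/972 - 14241/10675)) + 1/75 = (17207 - 66117727/10376100) + 1/75 = 178475434973/10376100 + 1/75 = 178475573321/10376100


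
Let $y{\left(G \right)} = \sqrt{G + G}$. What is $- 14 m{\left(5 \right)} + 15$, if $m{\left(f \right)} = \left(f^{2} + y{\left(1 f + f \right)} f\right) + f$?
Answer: $-405 - 140 \sqrt{5} \approx -718.05$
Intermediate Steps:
$y{\left(G \right)} = \sqrt{2} \sqrt{G}$ ($y{\left(G \right)} = \sqrt{2 G} = \sqrt{2} \sqrt{G}$)
$m{\left(f \right)} = f + f^{2} + 2 f^{\frac{3}{2}}$ ($m{\left(f \right)} = \left(f^{2} + \sqrt{2} \sqrt{1 f + f} f\right) + f = \left(f^{2} + \sqrt{2} \sqrt{f + f} f\right) + f = \left(f^{2} + \sqrt{2} \sqrt{2 f} f\right) + f = \left(f^{2} + \sqrt{2} \sqrt{2} \sqrt{f} f\right) + f = \left(f^{2} + 2 \sqrt{f} f\right) + f = \left(f^{2} + 2 f^{\frac{3}{2}}\right) + f = f + f^{2} + 2 f^{\frac{3}{2}}$)
$- 14 m{\left(5 \right)} + 15 = - 14 \cdot 5 \left(1 + 5 + 2 \sqrt{5}\right) + 15 = - 14 \cdot 5 \left(6 + 2 \sqrt{5}\right) + 15 = - 14 \left(30 + 10 \sqrt{5}\right) + 15 = \left(-420 - 140 \sqrt{5}\right) + 15 = -405 - 140 \sqrt{5}$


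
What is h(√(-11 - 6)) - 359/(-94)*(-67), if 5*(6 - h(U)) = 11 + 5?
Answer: -118949/470 ≈ -253.08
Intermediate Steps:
h(U) = 14/5 (h(U) = 6 - (11 + 5)/5 = 6 - ⅕*16 = 6 - 16/5 = 14/5)
h(√(-11 - 6)) - 359/(-94)*(-67) = 14/5 - 359/(-94)*(-67) = 14/5 - 359*(-1/94)*(-67) = 14/5 + (359/94)*(-67) = 14/5 - 24053/94 = -118949/470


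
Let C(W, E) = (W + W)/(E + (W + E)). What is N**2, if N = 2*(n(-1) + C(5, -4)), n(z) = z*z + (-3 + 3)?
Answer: 196/9 ≈ 21.778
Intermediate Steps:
C(W, E) = 2*W/(W + 2*E) (C(W, E) = (2*W)/(E + (E + W)) = (2*W)/(W + 2*E) = 2*W/(W + 2*E))
n(z) = z**2 (n(z) = z**2 + 0 = z**2)
N = -14/3 (N = 2*((-1)**2 + 2*5/(5 + 2*(-4))) = 2*(1 + 2*5/(5 - 8)) = 2*(1 + 2*5/(-3)) = 2*(1 + 2*5*(-1/3)) = 2*(1 - 10/3) = 2*(-7/3) = -14/3 ≈ -4.6667)
N**2 = (-14/3)**2 = 196/9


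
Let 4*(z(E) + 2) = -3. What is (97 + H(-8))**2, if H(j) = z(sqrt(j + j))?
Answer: 142129/16 ≈ 8883.1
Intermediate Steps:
z(E) = -11/4 (z(E) = -2 + (1/4)*(-3) = -2 - 3/4 = -11/4)
H(j) = -11/4
(97 + H(-8))**2 = (97 - 11/4)**2 = (377/4)**2 = 142129/16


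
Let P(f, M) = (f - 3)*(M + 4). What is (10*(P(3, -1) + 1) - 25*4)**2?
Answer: 8100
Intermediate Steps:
P(f, M) = (-3 + f)*(4 + M)
(10*(P(3, -1) + 1) - 25*4)**2 = (10*((-12 - 3*(-1) + 4*3 - 1*3) + 1) - 25*4)**2 = (10*((-12 + 3 + 12 - 3) + 1) - 100)**2 = (10*(0 + 1) - 100)**2 = (10*1 - 100)**2 = (10 - 100)**2 = (-90)**2 = 8100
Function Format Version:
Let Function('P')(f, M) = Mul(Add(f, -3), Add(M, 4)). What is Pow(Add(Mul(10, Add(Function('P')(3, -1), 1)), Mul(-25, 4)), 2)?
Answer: 8100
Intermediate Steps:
Function('P')(f, M) = Mul(Add(-3, f), Add(4, M))
Pow(Add(Mul(10, Add(Function('P')(3, -1), 1)), Mul(-25, 4)), 2) = Pow(Add(Mul(10, Add(Add(-12, Mul(-3, -1), Mul(4, 3), Mul(-1, 3)), 1)), Mul(-25, 4)), 2) = Pow(Add(Mul(10, Add(Add(-12, 3, 12, -3), 1)), -100), 2) = Pow(Add(Mul(10, Add(0, 1)), -100), 2) = Pow(Add(Mul(10, 1), -100), 2) = Pow(Add(10, -100), 2) = Pow(-90, 2) = 8100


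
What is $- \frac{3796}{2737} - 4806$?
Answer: $- \frac{13157818}{2737} \approx -4807.4$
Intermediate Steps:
$- \frac{3796}{2737} - 4806 = - \frac{13157818}{2737}$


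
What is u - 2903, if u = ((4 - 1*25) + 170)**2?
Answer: 19298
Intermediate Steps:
u = 22201 (u = ((4 - 25) + 170)**2 = (-21 + 170)**2 = 149**2 = 22201)
u - 2903 = 22201 - 2903 = 19298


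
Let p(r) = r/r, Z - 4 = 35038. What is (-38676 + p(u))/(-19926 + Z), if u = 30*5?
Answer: -38675/15116 ≈ -2.5585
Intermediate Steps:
Z = 35042 (Z = 4 + 35038 = 35042)
u = 150
p(r) = 1
(-38676 + p(u))/(-19926 + Z) = (-38676 + 1)/(-19926 + 35042) = -38675/15116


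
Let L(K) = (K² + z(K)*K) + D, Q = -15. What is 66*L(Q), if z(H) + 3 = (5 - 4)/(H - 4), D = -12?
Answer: 324522/19 ≈ 17080.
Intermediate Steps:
z(H) = -3 + 1/(-4 + H) (z(H) = -3 + (5 - 4)/(H - 4) = -3 + 1/(-4 + H))
L(K) = -12 + K² + K*(13 - 3*K)/(-4 + K) (L(K) = (K² + ((13 - 3*K)/(-4 + K))*K) - 12 = (K² + K*(13 - 3*K)/(-4 + K)) - 12 = -12 + K² + K*(13 - 3*K)/(-4 + K))
66*L(Q) = 66*((48 - 15 + (-15)³ - 7*(-15)²)/(-4 - 15)) = 66*((48 - 15 - 3375 - 7*225)/(-19)) = 66*(-(48 - 15 - 3375 - 1575)/19) = 66*(-1/19*(-4917)) = 66*(4917/19) = 324522/19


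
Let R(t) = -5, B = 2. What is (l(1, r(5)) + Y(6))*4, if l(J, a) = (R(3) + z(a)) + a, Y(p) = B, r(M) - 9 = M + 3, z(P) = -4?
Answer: 40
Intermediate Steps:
r(M) = 12 + M (r(M) = 9 + (M + 3) = 9 + (3 + M) = 12 + M)
Y(p) = 2
l(J, a) = -9 + a (l(J, a) = (-5 - 4) + a = -9 + a)
(l(1, r(5)) + Y(6))*4 = ((-9 + (12 + 5)) + 2)*4 = ((-9 + 17) + 2)*4 = (8 + 2)*4 = 10*4 = 40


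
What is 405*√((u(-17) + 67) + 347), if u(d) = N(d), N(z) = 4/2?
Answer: 1620*√26 ≈ 8260.4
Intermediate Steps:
N(z) = 2 (N(z) = 4*(½) = 2)
u(d) = 2
405*√((u(-17) + 67) + 347) = 405*√((2 + 67) + 347) = 405*√(69 + 347) = 405*√416 = 405*(4*√26) = 1620*√26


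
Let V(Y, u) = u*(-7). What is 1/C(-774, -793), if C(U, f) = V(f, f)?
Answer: 1/5551 ≈ 0.00018015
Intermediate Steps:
V(Y, u) = -7*u
C(U, f) = -7*f
1/C(-774, -793) = 1/(-7*(-793)) = 1/5551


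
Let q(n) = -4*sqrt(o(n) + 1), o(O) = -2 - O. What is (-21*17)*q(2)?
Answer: 1428*I*sqrt(3) ≈ 2473.4*I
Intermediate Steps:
q(n) = -4*sqrt(-1 - n) (q(n) = -4*sqrt((-2 - n) + 1) = -4*sqrt(-1 - n))
(-21*17)*q(2) = (-21*17)*(-4*sqrt(-1 - 1*2)) = -(-1428)*sqrt(-1 - 2) = -(-1428)*sqrt(-3) = -(-1428)*I*sqrt(3) = 1428*I*sqrt(3)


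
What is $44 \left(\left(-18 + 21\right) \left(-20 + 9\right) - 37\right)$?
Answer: $-3080$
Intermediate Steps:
$44 \left(\left(-18 + 21\right) \left(-20 + 9\right) - 37\right) = 44 \left(3 \left(-11\right) - 37\right) = 44 \left(-33 - 37\right) = 44 \left(-70\right) = -3080$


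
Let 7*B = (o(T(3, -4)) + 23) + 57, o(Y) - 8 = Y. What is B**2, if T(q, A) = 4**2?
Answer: 10816/49 ≈ 220.73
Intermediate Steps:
T(q, A) = 16
o(Y) = 8 + Y
B = 104/7 (B = (((8 + 16) + 23) + 57)/7 = ((24 + 23) + 57)/7 = (47 + 57)/7 = (1/7)*104 = 104/7 ≈ 14.857)
B**2 = (104/7)**2 = 10816/49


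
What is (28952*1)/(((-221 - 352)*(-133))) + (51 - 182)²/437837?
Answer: 1997725639/4766731419 ≈ 0.41910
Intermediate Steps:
(28952*1)/(((-221 - 352)*(-133))) + (51 - 182)²/437837 = 28952/((-573*(-133))) + (-131)²*(1/437837) = 28952/76209 + 17161*(1/437837) = 28952*(1/76209) + 17161/437837 = 4136/10887 + 17161/437837 = 1997725639/4766731419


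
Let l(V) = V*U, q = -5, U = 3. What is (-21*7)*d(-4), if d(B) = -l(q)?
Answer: -2205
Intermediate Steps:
l(V) = 3*V (l(V) = V*3 = 3*V)
d(B) = 15 (d(B) = -3*(-5) = -1*(-15) = 15)
(-21*7)*d(-4) = -21*7*15 = -147*15 = -2205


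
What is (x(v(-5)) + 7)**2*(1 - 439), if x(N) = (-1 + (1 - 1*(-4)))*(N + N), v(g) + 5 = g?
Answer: -2334102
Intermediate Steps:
v(g) = -5 + g
x(N) = 8*N (x(N) = (-1 + (1 + 4))*(2*N) = (-1 + 5)*(2*N) = 4*(2*N) = 8*N)
(x(v(-5)) + 7)**2*(1 - 439) = (8*(-5 - 5) + 7)**2*(1 - 439) = (8*(-10) + 7)**2*(-438) = (-80 + 7)**2*(-438) = (-73)**2*(-438) = 5329*(-438) = -2334102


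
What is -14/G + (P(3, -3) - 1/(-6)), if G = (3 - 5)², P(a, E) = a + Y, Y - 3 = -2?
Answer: ⅔ ≈ 0.66667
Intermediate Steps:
Y = 1 (Y = 3 - 2 = 1)
P(a, E) = 1 + a (P(a, E) = a + 1 = 1 + a)
G = 4 (G = (-2)² = 4)
-14/G + (P(3, -3) - 1/(-6)) = -14/4 + ((1 + 3) - 1/(-6)) = (¼)*(-14) + (4 - 1*(-⅙)) = -7/2 + (4 + ⅙) = -7/2 + 25/6 = ⅔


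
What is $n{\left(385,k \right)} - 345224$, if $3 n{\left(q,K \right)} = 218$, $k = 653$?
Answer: $- \frac{1035454}{3} \approx -3.4515 \cdot 10^{5}$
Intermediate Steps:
$n{\left(q,K \right)} = \frac{218}{3}$ ($n{\left(q,K \right)} = \frac{1}{3} \cdot 218 = \frac{218}{3}$)
$n{\left(385,k \right)} - 345224 = \frac{218}{3} - 345224 = - \frac{1035454}{3}$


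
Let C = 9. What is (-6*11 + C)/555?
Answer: -19/185 ≈ -0.10270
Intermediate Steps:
(-6*11 + C)/555 = (-6*11 + 9)/555 = (-66 + 9)*(1/555) = -57*1/555 = -19/185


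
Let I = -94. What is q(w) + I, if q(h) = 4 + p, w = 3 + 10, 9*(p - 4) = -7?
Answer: -781/9 ≈ -86.778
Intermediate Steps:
p = 29/9 (p = 4 + (⅑)*(-7) = 4 - 7/9 = 29/9 ≈ 3.2222)
w = 13
q(h) = 65/9 (q(h) = 4 + 29/9 = 65/9)
q(w) + I = 65/9 - 94 = -781/9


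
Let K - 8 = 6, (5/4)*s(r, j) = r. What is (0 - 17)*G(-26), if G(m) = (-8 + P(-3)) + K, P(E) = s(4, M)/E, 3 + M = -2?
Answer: -1258/15 ≈ -83.867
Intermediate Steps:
M = -5 (M = -3 - 2 = -5)
s(r, j) = 4*r/5
K = 14 (K = 8 + 6 = 14)
P(E) = 16/(5*E) (P(E) = ((⅘)*4)/E = 16/(5*E))
G(m) = 74/15 (G(m) = (-8 + (16/5)/(-3)) + 14 = (-8 + (16/5)*(-⅓)) + 14 = (-8 - 16/15) + 14 = -136/15 + 14 = 74/15)
(0 - 17)*G(-26) = (0 - 17)*(74/15) = -17*74/15 = -1258/15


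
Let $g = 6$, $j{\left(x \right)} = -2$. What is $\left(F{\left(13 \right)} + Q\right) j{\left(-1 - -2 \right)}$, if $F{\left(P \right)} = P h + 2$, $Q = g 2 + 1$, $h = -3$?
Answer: $48$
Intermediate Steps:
$Q = 13$ ($Q = 6 \cdot 2 + 1 = 12 + 1 = 13$)
$F{\left(P \right)} = 2 - 3 P$ ($F{\left(P \right)} = P \left(-3\right) + 2 = - 3 P + 2 = 2 - 3 P$)
$\left(F{\left(13 \right)} + Q\right) j{\left(-1 - -2 \right)} = \left(\left(2 - 39\right) + 13\right) \left(-2\right) = \left(-37 + 13\right) \left(-2\right) = \left(-24\right) \left(-2\right) = 48$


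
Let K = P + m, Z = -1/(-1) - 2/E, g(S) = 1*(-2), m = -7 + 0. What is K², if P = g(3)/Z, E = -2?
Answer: 64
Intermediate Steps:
m = -7
g(S) = -2
Z = 2 (Z = -1/(-1) - 2/(-2) = -1*(-1) - 2*(-½) = 1 + 1 = 2)
P = -1 (P = -2/2 = -2*½ = -1)
K = -8 (K = -1 - 7 = -8)
K² = (-8)² = 64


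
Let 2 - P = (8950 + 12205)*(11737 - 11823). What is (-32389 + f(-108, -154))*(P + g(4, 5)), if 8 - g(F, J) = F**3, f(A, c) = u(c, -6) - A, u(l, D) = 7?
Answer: -58715313624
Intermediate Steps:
f(A, c) = 7 - A
g(F, J) = 8 - F**3
P = 1819332 (P = 2 - (8950 + 12205)*(11737 - 11823) = 2 - 21155*(-86) = 2 - 1*(-1819330) = 2 + 1819330 = 1819332)
(-32389 + f(-108, -154))*(P + g(4, 5)) = (-32389 + (7 - 1*(-108)))*(1819332 + (8 - 1*4**3)) = (-32389 + (7 + 108))*(1819332 + (8 - 1*64)) = (-32389 + 115)*(1819332 + (8 - 64)) = -32274*(1819332 - 56) = -32274*1819276 = -58715313624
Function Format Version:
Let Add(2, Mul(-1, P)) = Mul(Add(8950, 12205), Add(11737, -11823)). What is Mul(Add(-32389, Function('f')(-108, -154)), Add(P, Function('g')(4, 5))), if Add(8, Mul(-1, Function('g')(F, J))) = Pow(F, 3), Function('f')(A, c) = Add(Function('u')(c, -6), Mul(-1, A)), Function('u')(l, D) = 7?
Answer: -58715313624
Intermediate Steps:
Function('f')(A, c) = Add(7, Mul(-1, A))
Function('g')(F, J) = Add(8, Mul(-1, Pow(F, 3)))
P = 1819332 (P = Add(2, Mul(-1, Mul(Add(8950, 12205), Add(11737, -11823)))) = Add(2, Mul(-1, Mul(21155, -86))) = Add(2, Mul(-1, -1819330)) = Add(2, 1819330) = 1819332)
Mul(Add(-32389, Function('f')(-108, -154)), Add(P, Function('g')(4, 5))) = Mul(Add(-32389, Add(7, Mul(-1, -108))), Add(1819332, Add(8, Mul(-1, Pow(4, 3))))) = Mul(Add(-32389, Add(7, 108)), Add(1819332, Add(8, Mul(-1, 64)))) = Mul(Add(-32389, 115), Add(1819332, Add(8, -64))) = Mul(-32274, Add(1819332, -56)) = Mul(-32274, 1819276) = -58715313624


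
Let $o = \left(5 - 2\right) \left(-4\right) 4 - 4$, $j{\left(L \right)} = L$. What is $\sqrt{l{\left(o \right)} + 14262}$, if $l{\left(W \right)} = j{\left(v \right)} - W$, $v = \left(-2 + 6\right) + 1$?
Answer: $3 \sqrt{1591} \approx 119.66$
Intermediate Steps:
$v = 5$ ($v = 4 + 1 = 5$)
$o = -52$ ($o = 3 \left(-4\right) 4 - 4 = \left(-12\right) 4 - 4 = -48 - 4 = -52$)
$l{\left(W \right)} = 5 - W$
$\sqrt{l{\left(o \right)} + 14262} = \sqrt{\left(5 - -52\right) + 14262} = \sqrt{\left(5 + 52\right) + 14262} = \sqrt{57 + 14262} = \sqrt{14319} = 3 \sqrt{1591}$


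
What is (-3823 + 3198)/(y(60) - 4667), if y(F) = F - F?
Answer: 625/4667 ≈ 0.13392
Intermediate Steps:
y(F) = 0
(-3823 + 3198)/(y(60) - 4667) = (-3823 + 3198)/(0 - 4667) = -625/(-4667) = -625*(-1/4667) = 625/4667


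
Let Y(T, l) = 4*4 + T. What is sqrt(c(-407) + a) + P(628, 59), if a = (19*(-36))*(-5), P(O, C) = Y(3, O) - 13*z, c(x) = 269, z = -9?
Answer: 136 + sqrt(3689) ≈ 196.74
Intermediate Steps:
Y(T, l) = 16 + T
P(O, C) = 136 (P(O, C) = (16 + 3) - 13*(-9) = 19 + 117 = 136)
a = 3420 (a = -684*(-5) = 3420)
sqrt(c(-407) + a) + P(628, 59) = sqrt(269 + 3420) + 136 = sqrt(3689) + 136 = 136 + sqrt(3689)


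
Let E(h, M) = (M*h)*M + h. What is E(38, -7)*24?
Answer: 45600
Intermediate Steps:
E(h, M) = h + h*M**2 (E(h, M) = h*M**2 + h = h + h*M**2)
E(38, -7)*24 = (38*(1 + (-7)**2))*24 = (38*(1 + 49))*24 = (38*50)*24 = 1900*24 = 45600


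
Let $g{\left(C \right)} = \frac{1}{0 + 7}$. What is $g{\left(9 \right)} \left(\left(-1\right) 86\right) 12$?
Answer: $- \frac{1032}{7} \approx -147.43$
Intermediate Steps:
$g{\left(C \right)} = \frac{1}{7}$
$g{\left(9 \right)} \left(\left(-1\right) 86\right) 12 = \frac{\left(-1\right) 86}{7} \cdot 12 = \frac{1}{7} \left(-86\right) 12 = \left(- \frac{86}{7}\right) 12 = - \frac{1032}{7}$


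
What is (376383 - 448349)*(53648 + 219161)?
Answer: -19632972494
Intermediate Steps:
(376383 - 448349)*(53648 + 219161) = -71966*272809 = -19632972494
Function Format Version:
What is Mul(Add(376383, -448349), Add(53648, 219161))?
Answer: -19632972494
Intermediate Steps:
Mul(Add(376383, -448349), Add(53648, 219161)) = Mul(-71966, 272809) = -19632972494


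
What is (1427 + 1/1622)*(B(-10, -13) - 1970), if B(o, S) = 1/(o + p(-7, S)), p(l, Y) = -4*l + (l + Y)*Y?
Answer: -1267608783105/450916 ≈ -2.8112e+6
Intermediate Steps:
p(l, Y) = -4*l + Y*(Y + l) (p(l, Y) = -4*l + (Y + l)*Y = -4*l + Y*(Y + l))
B(o, S) = 1/(28 + o + S² - 7*S) (B(o, S) = 1/(o + (S² - 4*(-7) + S*(-7))) = 1/(o + (S² + 28 - 7*S)) = 1/(o + (28 + S² - 7*S)) = 1/(28 + o + S² - 7*S))
(1427 + 1/1622)*(B(-10, -13) - 1970) = (1427 + 1/1622)*(1/(28 - 10 + (-13)² - 7*(-13)) - 1970) = (1427 + 1/1622)*(1/(28 - 10 + 169 + 91) - 1970) = 2314595*(1/278 - 1970)/1622 = (2314595/1622)*(-547659/278) = -1267608783105/450916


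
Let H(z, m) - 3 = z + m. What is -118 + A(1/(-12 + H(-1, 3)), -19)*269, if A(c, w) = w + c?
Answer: -36872/7 ≈ -5267.4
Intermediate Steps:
H(z, m) = 3 + m + z (H(z, m) = 3 + (z + m) = 3 + (m + z) = 3 + m + z)
A(c, w) = c + w
-118 + A(1/(-12 + H(-1, 3)), -19)*269 = -118 + (1/(-12 + (3 + 3 - 1)) - 19)*269 = -118 + (1/(-12 + 5) - 19)*269 = -118 + (1/(-7) - 19)*269 = -118 + (-⅐ - 19)*269 = -118 - 134/7*269 = -118 - 36046/7 = -36872/7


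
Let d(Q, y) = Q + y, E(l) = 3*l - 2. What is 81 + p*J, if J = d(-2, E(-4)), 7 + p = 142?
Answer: -2079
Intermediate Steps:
E(l) = -2 + 3*l
p = 135 (p = -7 + 142 = 135)
J = -16 (J = -2 + (-2 + 3*(-4)) = -2 + (-2 - 12) = -2 - 14 = -16)
81 + p*J = 81 + 135*(-16) = 81 - 2160 = -2079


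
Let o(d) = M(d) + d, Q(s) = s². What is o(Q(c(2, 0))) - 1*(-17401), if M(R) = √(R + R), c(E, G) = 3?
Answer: 17410 + 3*√2 ≈ 17414.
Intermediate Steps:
M(R) = √2*√R (M(R) = √(2*R) = √2*√R)
o(d) = d + √2*√d (o(d) = √2*√d + d = d + √2*√d)
o(Q(c(2, 0))) - 1*(-17401) = (3² + √2*√(3²)) - 1*(-17401) = (9 + √2*√9) + 17401 = (9 + √2*3) + 17401 = (9 + 3*√2) + 17401 = 17410 + 3*√2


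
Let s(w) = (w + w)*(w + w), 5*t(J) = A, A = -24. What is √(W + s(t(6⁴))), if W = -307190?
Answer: I*√7677446/5 ≈ 554.16*I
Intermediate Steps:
t(J) = -24/5 (t(J) = (⅕)*(-24) = -24/5)
s(w) = 4*w² (s(w) = (2*w)*(2*w) = 4*w²)
√(W + s(t(6⁴))) = √(-307190 + 4*(-24/5)²) = √(-307190 + 4*(576/25)) = √(-307190 + 2304/25) = √(-7677446/25) = I*√7677446/5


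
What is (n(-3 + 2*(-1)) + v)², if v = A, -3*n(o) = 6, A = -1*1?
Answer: 9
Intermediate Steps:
A = -1
n(o) = -2 (n(o) = -⅓*6 = -2)
v = -1
(n(-3 + 2*(-1)) + v)² = (-2 - 1)² = (-3)² = 9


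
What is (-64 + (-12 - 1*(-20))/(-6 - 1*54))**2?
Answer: 925444/225 ≈ 4113.1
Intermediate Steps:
(-64 + (-12 - 1*(-20))/(-6 - 1*54))**2 = (-64 + (-12 + 20)/(-6 - 54))**2 = (-64 + 8/(-60))**2 = (-64 + 8*(-1/60))**2 = (-64 - 2/15)**2 = (-962/15)**2 = 925444/225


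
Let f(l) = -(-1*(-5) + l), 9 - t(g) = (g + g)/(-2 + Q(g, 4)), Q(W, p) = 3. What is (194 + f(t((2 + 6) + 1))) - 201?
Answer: -3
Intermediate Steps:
t(g) = 9 - 2*g (t(g) = 9 - (g + g)/(-2 + 3) = 9 - 2*g/1 = 9 - 2*g)
f(l) = -5 - l (f(l) = -(5 + l) = -5 - l)
(194 + f(t((2 + 6) + 1))) - 201 = (194 + (-5 - (9 - 2*((2 + 6) + 1)))) - 201 = (194 + (-5 - (9 - 2*(8 + 1)))) - 201 = (194 + (-5 - (9 - 2*9))) - 201 = (194 + (-5 - (9 - 18))) - 201 = (194 + (-5 - 1*(-9))) - 201 = (194 + (-5 + 9)) - 201 = (194 + 4) - 201 = 198 - 201 = -3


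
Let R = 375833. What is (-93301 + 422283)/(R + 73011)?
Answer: 164491/224422 ≈ 0.73295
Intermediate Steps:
(-93301 + 422283)/(R + 73011) = (-93301 + 422283)/(375833 + 73011) = 328982/448844 = 328982*(1/448844) = 164491/224422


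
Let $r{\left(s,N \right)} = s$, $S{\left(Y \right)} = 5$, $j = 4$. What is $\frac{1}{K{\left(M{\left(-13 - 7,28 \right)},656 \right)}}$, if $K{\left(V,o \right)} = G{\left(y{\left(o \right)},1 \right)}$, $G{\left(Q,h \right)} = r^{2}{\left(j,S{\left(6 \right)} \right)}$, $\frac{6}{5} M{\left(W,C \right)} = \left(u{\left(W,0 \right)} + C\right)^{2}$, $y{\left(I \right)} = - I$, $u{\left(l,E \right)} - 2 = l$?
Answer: $\frac{1}{16} \approx 0.0625$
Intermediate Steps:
$u{\left(l,E \right)} = 2 + l$
$M{\left(W,C \right)} = \frac{5 \left(2 + C + W\right)^{2}}{6}$ ($M{\left(W,C \right)} = \frac{5 \left(\left(2 + W\right) + C\right)^{2}}{6} = \frac{5 \left(2 + C + W\right)^{2}}{6}$)
$G{\left(Q,h \right)} = 16$ ($G{\left(Q,h \right)} = 4^{2} = 16$)
$K{\left(V,o \right)} = 16$
$\frac{1}{K{\left(M{\left(-13 - 7,28 \right)},656 \right)}} = \frac{1}{16}$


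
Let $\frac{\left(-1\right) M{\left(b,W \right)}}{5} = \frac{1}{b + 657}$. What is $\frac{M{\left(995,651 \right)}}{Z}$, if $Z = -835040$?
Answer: $\frac{1}{275897216} \approx 3.6245 \cdot 10^{-9}$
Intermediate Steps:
$M{\left(b,W \right)} = - \frac{5}{657 + b}$ ($M{\left(b,W \right)} = - \frac{5}{b + 657} = - \frac{5}{657 + b}$)
$\frac{M{\left(995,651 \right)}}{Z} = \frac{\left(-5\right) \frac{1}{657 + 995}}{-835040} = - \frac{5}{1652} \left(- \frac{1}{835040}\right) = \left(-5\right) \frac{1}{1652} \left(- \frac{1}{835040}\right) = \left(- \frac{5}{1652}\right) \left(- \frac{1}{835040}\right) = \frac{1}{275897216}$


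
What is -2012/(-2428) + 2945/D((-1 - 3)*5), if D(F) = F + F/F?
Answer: -93582/607 ≈ -154.17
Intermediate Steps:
D(F) = 1 + F (D(F) = F + 1 = 1 + F)
-2012/(-2428) + 2945/D((-1 - 3)*5) = -2012/(-2428) + 2945/(1 + (-1 - 3)*5) = -2012*(-1/2428) + 2945/(1 - 4*5) = 503/607 + 2945/(1 - 20) = 503/607 + 2945/(-19) = 503/607 + 2945*(-1/19) = 503/607 - 155 = -93582/607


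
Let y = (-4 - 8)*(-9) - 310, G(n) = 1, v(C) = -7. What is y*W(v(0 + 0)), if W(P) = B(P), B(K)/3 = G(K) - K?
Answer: -4848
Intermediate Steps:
B(K) = 3 - 3*K (B(K) = 3*(1 - K) = 3 - 3*K)
W(P) = 3 - 3*P
y = -202 (y = -12*(-9) - 310 = 108 - 310 = -202)
y*W(v(0 + 0)) = -202*(3 - 3*(-7)) = -202*(3 + 21) = -202*24 = -4848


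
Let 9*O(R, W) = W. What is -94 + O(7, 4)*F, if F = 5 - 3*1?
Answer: -838/9 ≈ -93.111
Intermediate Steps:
O(R, W) = W/9
F = 2 (F = 5 - 3 = 2)
-94 + O(7, 4)*F = -94 + ((1/9)*4)*2 = -94 + (4/9)*2 = -94 + 8/9 = -838/9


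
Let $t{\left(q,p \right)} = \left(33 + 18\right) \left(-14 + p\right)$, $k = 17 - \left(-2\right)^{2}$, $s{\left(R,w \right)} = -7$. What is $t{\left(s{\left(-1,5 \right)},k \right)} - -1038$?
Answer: $987$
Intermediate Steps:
$k = 13$ ($k = 17 - 4 = 13$)
$t{\left(q,p \right)} = -714 + 51 p$ ($t{\left(q,p \right)} = 51 \left(-14 + p\right) = -714 + 51 p$)
$t{\left(s{\left(-1,5 \right)},k \right)} - -1038 = \left(-714 + 51 \cdot 13\right) - -1038 = \left(-714 + 663\right) + 1038 = -51 + 1038 = 987$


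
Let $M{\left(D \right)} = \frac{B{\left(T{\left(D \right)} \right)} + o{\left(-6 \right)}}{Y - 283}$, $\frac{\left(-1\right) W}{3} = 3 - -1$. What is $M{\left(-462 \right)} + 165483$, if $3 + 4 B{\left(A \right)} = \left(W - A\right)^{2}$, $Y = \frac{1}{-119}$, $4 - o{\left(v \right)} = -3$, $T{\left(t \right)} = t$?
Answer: $\frac{22268445421}{134712} \approx 1.653 \cdot 10^{5}$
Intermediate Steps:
$o{\left(v \right)} = 7$ ($o{\left(v \right)} = 4 - -3 = 4 + 3 = 7$)
$W = -12$ ($W = - 3 \left(3 - -1\right) = - 3 \left(3 + 1\right) = \left(-3\right) 4 = -12$)
$Y = - \frac{1}{119} \approx -0.0084034$
$B{\left(A \right)} = - \frac{3}{4} + \frac{\left(-12 - A\right)^{2}}{4}$
$M{\left(D \right)} = - \frac{2975}{134712} - \frac{119 \left(12 + D\right)^{2}}{134712}$ ($M{\left(D \right)} = \frac{\left(- \frac{3}{4} + \frac{\left(12 + D\right)^{2}}{4}\right) + 7}{- \frac{1}{119} - 283} = \frac{\frac{25}{4} + \frac{\left(12 + D\right)^{2}}{4}}{- \frac{33678}{119}} = \left(\frac{25}{4} + \frac{\left(12 + D\right)^{2}}{4}\right) \left(- \frac{119}{33678}\right) = - \frac{2975}{134712} - \frac{119 \left(12 + D\right)^{2}}{134712}$)
$M{\left(-462 \right)} + 165483 = \left(- \frac{2975}{134712} - \frac{119 \left(12 - 462\right)^{2}}{134712}\right) + 165483 = \left(- \frac{2975}{134712} - \frac{119 \left(-450\right)^{2}}{134712}\right) + 165483 = \left(- \frac{2975}{134712} - \frac{669375}{3742}\right) + 165483 = - \frac{24100475}{134712} + 165483 = \frac{22268445421}{134712}$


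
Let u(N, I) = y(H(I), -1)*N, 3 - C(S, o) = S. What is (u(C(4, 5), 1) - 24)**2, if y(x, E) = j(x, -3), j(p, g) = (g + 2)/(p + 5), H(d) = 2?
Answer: 27889/49 ≈ 569.16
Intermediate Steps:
j(p, g) = (2 + g)/(5 + p)
y(x, E) = -1/(5 + x) (y(x, E) = (2 - 3)/(5 + x) = -1/(5 + x))
C(S, o) = 3 - S
u(N, I) = -N/7 (u(N, I) = (-1/(5 + 2))*N = (-1/7)*N = (-1*1/7)*N = -N/7)
(u(C(4, 5), 1) - 24)**2 = (-(3 - 1*4)/7 - 24)**2 = (-(3 - 4)/7 - 24)**2 = (-1/7*(-1) - 24)**2 = (1/7 - 24)**2 = (-167/7)**2 = 27889/49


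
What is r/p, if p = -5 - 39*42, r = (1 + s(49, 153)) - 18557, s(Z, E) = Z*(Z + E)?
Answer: 8658/1643 ≈ 5.2696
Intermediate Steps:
s(Z, E) = Z*(E + Z)
r = -8658 (r = (1 + 49*(153 + 49)) - 18557 = (1 + 49*202) - 18557 = (1 + 9898) - 18557 = 9899 - 18557 = -8658)
p = -1643 (p = -5 - 1638 = -1643)
r/p = -8658/(-1643) = -8658*(-1/1643) = 8658/1643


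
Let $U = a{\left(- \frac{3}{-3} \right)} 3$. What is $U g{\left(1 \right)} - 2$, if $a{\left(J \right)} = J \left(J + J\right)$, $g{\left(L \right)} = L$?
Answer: $4$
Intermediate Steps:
$a{\left(J \right)} = 2 J^{2}$ ($a{\left(J \right)} = J 2 J = 2 J^{2}$)
$U = 6$ ($U = 2 \left(- \frac{3}{-3}\right)^{2} \cdot 3 = 2 \left(\left(-3\right) \left(- \frac{1}{3}\right)\right)^{2} \cdot 3 = 2 \cdot 1^{2} \cdot 3 = 2 \cdot 1 \cdot 3 = 2 \cdot 3 = 6$)
$U g{\left(1 \right)} - 2 = 6 \cdot 1 - 2 = 6 - 2 = 4$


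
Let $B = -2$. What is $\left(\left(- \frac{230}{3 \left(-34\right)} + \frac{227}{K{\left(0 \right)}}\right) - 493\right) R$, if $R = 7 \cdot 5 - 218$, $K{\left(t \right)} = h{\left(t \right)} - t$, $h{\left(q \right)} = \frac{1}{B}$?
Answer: $\frac{2939102}{17} \approx 1.7289 \cdot 10^{5}$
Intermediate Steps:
$h{\left(q \right)} = - \frac{1}{2}$ ($h{\left(q \right)} = \frac{1}{-2} = - \frac{1}{2}$)
$K{\left(t \right)} = - \frac{1}{2} - t$
$R = -183$ ($R = 35 - 218 = -183$)
$\left(\left(- \frac{230}{3 \left(-34\right)} + \frac{227}{K{\left(0 \right)}}\right) - 493\right) R = \left(\left(- \frac{230}{3 \left(-34\right)} + \frac{227}{- \frac{1}{2} - 0}\right) - 493\right) \left(-183\right) = \left(\left(- \frac{230}{-102} + \frac{227}{- \frac{1}{2} + 0}\right) - 493\right) \left(-183\right) = \left(\left(\left(-230\right) \left(- \frac{1}{102}\right) + \frac{227}{- \frac{1}{2}}\right) - 493\right) \left(-183\right) = \left(\left(\frac{115}{51} + 227 \left(-2\right)\right) - 493\right) \left(-183\right) = \left(\left(\frac{115}{51} - 454\right) - 493\right) \left(-183\right) = \left(- \frac{23039}{51} - 493\right) \left(-183\right) = \left(- \frac{48182}{51}\right) \left(-183\right) = \frac{2939102}{17}$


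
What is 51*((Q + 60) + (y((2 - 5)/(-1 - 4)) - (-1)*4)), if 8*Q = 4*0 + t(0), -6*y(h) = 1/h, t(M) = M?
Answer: 19499/6 ≈ 3249.8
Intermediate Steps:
y(h) = -1/(6*h)
Q = 0 (Q = (4*0 + 0)/8 = (0 + 0)/8 = (⅛)*0 = 0)
51*((Q + 60) + (y((2 - 5)/(-1 - 4)) - (-1)*4)) = 51*((0 + 60) + (-(-1 - 4)/(2 - 5)/6 - (-1)*4)) = 51*(60 + (-1/(6*((-3/(-5)))) - 1*(-4))) = 51*(60 + (-1/(6*((-3*(-⅕)))) + 4)) = 51*(60 + (-1/(6*⅗) + 4)) = 51*(60 + (-⅙*5/3 + 4)) = 51*(60 + (-5/18 + 4)) = 51*(60 + 67/18) = 51*(1147/18) = 19499/6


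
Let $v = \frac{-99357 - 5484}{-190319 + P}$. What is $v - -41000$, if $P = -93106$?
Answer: $\frac{3873509947}{94475} \approx 41000.0$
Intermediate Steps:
$v = \frac{34947}{94475}$ ($v = \frac{-99357 - 5484}{-190319 - 93106} = - \frac{104841}{-283425} = \left(-104841\right) \left(- \frac{1}{283425}\right) = \frac{34947}{94475} \approx 0.36991$)
$v - -41000 = \frac{34947}{94475} - -41000 = \frac{34947}{94475} + 41000 = \frac{3873509947}{94475}$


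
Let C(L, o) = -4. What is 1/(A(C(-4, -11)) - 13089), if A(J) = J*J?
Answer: -1/13073 ≈ -7.6493e-5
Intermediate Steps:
A(J) = J**2
1/(A(C(-4, -11)) - 13089) = 1/((-4)**2 - 13089) = 1/(16 - 13089) = 1/(-13073) = -1/13073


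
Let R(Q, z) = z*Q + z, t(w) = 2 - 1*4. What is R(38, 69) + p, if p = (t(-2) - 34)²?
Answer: 3987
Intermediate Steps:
t(w) = -2 (t(w) = 2 - 4 = -2)
R(Q, z) = z + Q*z (R(Q, z) = Q*z + z = z + Q*z)
p = 1296 (p = (-2 - 34)² = (-36)² = 1296)
R(38, 69) + p = 69*(1 + 38) + 1296 = 69*39 + 1296 = 2691 + 1296 = 3987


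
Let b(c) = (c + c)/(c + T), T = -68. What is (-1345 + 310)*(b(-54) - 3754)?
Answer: 236952900/61 ≈ 3.8845e+6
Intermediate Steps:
b(c) = 2*c/(-68 + c) (b(c) = (c + c)/(c - 68) = (2*c)/(-68 + c) = 2*c/(-68 + c))
(-1345 + 310)*(b(-54) - 3754) = (-1345 + 310)*(2*(-54)/(-68 - 54) - 3754) = -1035*(2*(-54)/(-122) - 3754) = -1035*(2*(-54)*(-1/122) - 3754) = -1035*(54/61 - 3754) = -1035*(-228940/61) = 236952900/61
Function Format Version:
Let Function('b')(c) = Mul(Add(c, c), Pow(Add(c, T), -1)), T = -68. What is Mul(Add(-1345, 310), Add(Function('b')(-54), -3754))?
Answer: Rational(236952900, 61) ≈ 3.8845e+6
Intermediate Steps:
Function('b')(c) = Mul(2, c, Pow(Add(-68, c), -1)) (Function('b')(c) = Mul(Add(c, c), Pow(Add(c, -68), -1)) = Mul(Mul(2, c), Pow(Add(-68, c), -1)) = Mul(2, c, Pow(Add(-68, c), -1)))
Mul(Add(-1345, 310), Add(Function('b')(-54), -3754)) = Mul(Add(-1345, 310), Add(Mul(2, -54, Pow(Add(-68, -54), -1)), -3754)) = Mul(-1035, Add(Mul(2, -54, Pow(-122, -1)), -3754)) = Mul(-1035, Add(Mul(2, -54, Rational(-1, 122)), -3754)) = Mul(-1035, Add(Rational(54, 61), -3754)) = Mul(-1035, Rational(-228940, 61)) = Rational(236952900, 61)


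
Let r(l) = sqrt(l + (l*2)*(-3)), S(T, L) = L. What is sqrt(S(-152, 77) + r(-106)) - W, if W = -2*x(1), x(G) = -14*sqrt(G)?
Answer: -28 + sqrt(77 + sqrt(530)) ≈ -17.999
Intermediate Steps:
r(l) = sqrt(5)*sqrt(-l) (r(l) = sqrt(l + (2*l)*(-3)) = sqrt(l - 6*l) = sqrt(-5*l) = sqrt(5)*sqrt(-l))
W = 28 (W = -(-28)*sqrt(1) = -(-28) = -2*(-14) = 28)
sqrt(S(-152, 77) + r(-106)) - W = sqrt(77 + sqrt(5)*sqrt(-1*(-106))) - 1*28 = sqrt(77 + sqrt(5)*sqrt(106)) - 28 = sqrt(77 + sqrt(530)) - 28 = -28 + sqrt(77 + sqrt(530))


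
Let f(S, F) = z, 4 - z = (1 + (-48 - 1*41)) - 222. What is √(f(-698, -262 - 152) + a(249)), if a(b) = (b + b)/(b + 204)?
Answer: 2*√1796145/151 ≈ 17.751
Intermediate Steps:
z = 314 (z = 4 - ((1 + (-48 - 1*41)) - 222) = 4 - ((1 + (-48 - 41)) - 222) = 4 - ((1 - 89) - 222) = 4 - (-88 - 222) = 4 - 1*(-310) = 4 + 310 = 314)
f(S, F) = 314
a(b) = 2*b/(204 + b) (a(b) = (2*b)/(204 + b) = 2*b/(204 + b))
√(f(-698, -262 - 152) + a(249)) = √(314 + 2*249/(204 + 249)) = √(314 + 2*249/453) = √(314 + 2*249*(1/453)) = √(314 + 166/151) = √(47580/151) = 2*√1796145/151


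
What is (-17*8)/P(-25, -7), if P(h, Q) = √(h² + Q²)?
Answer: -68*√674/337 ≈ -5.2385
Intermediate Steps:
P(h, Q) = √(Q² + h²)
(-17*8)/P(-25, -7) = (-17*8)/(√((-7)² + (-25)²)) = -136/√(49 + 625) = -136*√674/674 = -68*√674/337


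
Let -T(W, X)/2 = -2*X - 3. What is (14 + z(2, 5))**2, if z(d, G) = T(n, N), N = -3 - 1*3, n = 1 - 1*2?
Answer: 16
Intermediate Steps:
n = -1 (n = 1 - 2 = -1)
N = -6 (N = -3 - 3 = -6)
T(W, X) = 6 + 4*X (T(W, X) = -2*(-2*X - 3) = -2*(-3 - 2*X) = 6 + 4*X)
z(d, G) = -18 (z(d, G) = 6 + 4*(-6) = 6 - 24 = -18)
(14 + z(2, 5))**2 = (14 - 18)**2 = (-4)**2 = 16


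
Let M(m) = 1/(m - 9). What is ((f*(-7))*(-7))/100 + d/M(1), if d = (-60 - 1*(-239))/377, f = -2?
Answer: -90073/18850 ≈ -4.7784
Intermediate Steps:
d = 179/377 (d = (-60 + 239)*(1/377) = 179*(1/377) = 179/377 ≈ 0.47480)
M(m) = 1/(-9 + m)
((f*(-7))*(-7))/100 + d/M(1) = (-2*(-7)*(-7))/100 + 179/(377*(1/(-9 + 1))) = (14*(-7))*(1/100) + 179/(377*(1/(-8))) = -98*1/100 + 179/(377*(-⅛)) = -49/50 + (179/377)*(-8) = -49/50 - 1432/377 = -90073/18850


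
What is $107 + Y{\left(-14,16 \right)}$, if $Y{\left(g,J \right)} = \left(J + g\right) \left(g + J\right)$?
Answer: $111$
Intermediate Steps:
$Y{\left(g,J \right)} = \left(J + g\right)^{2}$ ($Y{\left(g,J \right)} = \left(J + g\right) \left(J + g\right) = \left(J + g\right)^{2}$)
$107 + Y{\left(-14,16 \right)} = 107 + \left(16 - 14\right)^{2} = 107 + 2^{2} = 107 + 4 = 111$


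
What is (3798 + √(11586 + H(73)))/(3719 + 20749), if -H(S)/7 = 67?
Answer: 633/4078 + √11117/24468 ≈ 0.15953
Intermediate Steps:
H(S) = -469 (H(S) = -7*67 = -469)
(3798 + √(11586 + H(73)))/(3719 + 20749) = (3798 + √(11586 - 469))/(3719 + 20749) = (3798 + √11117)/24468 = (3798 + √11117)*(1/24468) = 633/4078 + √11117/24468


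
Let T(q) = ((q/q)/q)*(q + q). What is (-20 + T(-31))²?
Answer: 324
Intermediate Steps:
T(q) = 2 (T(q) = (1/q)*(2*q) = (2*q)/q = 2)
(-20 + T(-31))² = (-20 + 2)² = (-18)² = 324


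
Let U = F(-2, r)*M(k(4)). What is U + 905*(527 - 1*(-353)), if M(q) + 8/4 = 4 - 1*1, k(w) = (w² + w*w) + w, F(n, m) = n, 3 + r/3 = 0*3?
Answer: 796398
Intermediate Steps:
r = -9 (r = -9 + 3*(0*3) = -9 + 3*0 = -9 + 0 = -9)
k(w) = w + 2*w² (k(w) = (w² + w²) + w = 2*w² + w = w + 2*w²)
M(q) = 1 (M(q) = -2 + (4 - 1*1) = -2 + (4 - 1) = -2 + 3 = 1)
U = -2 (U = -2*1 = -2)
U + 905*(527 - 1*(-353)) = -2 + 905*(527 - 1*(-353)) = -2 + 905*(527 + 353) = -2 + 905*880 = -2 + 796400 = 796398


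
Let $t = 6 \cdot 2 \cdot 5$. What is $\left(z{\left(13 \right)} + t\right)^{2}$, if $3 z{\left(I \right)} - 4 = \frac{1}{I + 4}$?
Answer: $\frac{1087849}{289} \approx 3764.2$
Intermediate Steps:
$z{\left(I \right)} = \frac{4}{3} + \frac{1}{3 \left(4 + I\right)}$ ($z{\left(I \right)} = \frac{4}{3} + \frac{1}{3 \left(I + 4\right)} = \frac{4}{3} + \frac{1}{3 \left(4 + I\right)}$)
$t = 60$ ($t = 12 \cdot 5 = 60$)
$\left(z{\left(13 \right)} + t\right)^{2} = \left(\frac{17 + 4 \cdot 13}{3 \left(4 + 13\right)} + 60\right)^{2} = \left(\frac{17 + 52}{3 \cdot 17} + 60\right)^{2} = \left(\frac{1}{3} \cdot \frac{1}{17} \cdot 69 + 60\right)^{2} = \left(\frac{23}{17} + 60\right)^{2} = \left(\frac{1043}{17}\right)^{2} = \frac{1087849}{289}$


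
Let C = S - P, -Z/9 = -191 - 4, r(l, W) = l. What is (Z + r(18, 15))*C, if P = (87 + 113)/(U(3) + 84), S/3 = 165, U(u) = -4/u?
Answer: 27073710/31 ≈ 8.7335e+5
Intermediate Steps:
Z = 1755 (Z = -9*(-191 - 4) = -9*(-195) = 1755)
S = 495 (S = 3*165 = 495)
P = 75/31 (P = (87 + 113)/(-4/3 + 84) = 200/(-4*⅓ + 84) = 200/(-4/3 + 84) = 200/(248/3) = 200*(3/248) = 75/31 ≈ 2.4194)
C = 15270/31 (C = 495 - 1*75/31 = 495 - 75/31 = 15270/31 ≈ 492.58)
(Z + r(18, 15))*C = (1755 + 18)*(15270/31) = 1773*(15270/31) = 27073710/31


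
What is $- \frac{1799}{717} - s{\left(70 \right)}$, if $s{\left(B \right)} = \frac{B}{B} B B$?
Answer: $- \frac{3515099}{717} \approx -4902.5$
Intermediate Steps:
$s{\left(B \right)} = B^{2}$ ($s{\left(B \right)} = 1 B B = B B = B^{2}$)
$- \frac{1799}{717} - s{\left(70 \right)} = - \frac{1799}{717} - 70^{2} = \left(-1799\right) \frac{1}{717} - 4900 = - \frac{1799}{717} - 4900 = - \frac{3515099}{717}$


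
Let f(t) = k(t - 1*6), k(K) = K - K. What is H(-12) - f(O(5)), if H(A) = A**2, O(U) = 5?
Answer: 144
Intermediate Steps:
k(K) = 0
f(t) = 0
H(-12) - f(O(5)) = (-12)**2 - 1*0 = 144 + 0 = 144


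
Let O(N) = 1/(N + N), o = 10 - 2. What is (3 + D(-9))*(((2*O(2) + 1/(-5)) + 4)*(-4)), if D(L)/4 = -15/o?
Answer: 387/5 ≈ 77.400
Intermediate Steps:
o = 8
O(N) = 1/(2*N)
D(L) = -15/2 (D(L) = 4*(-15/8) = -15/2)
(3 + D(-9))*(((2*O(2) + 1/(-5)) + 4)*(-4)) = (3 - 15/2)*(((2*((1/2)/2) + 1/(-5)) + 4)*(-4)) = -9*((2*((1/2)*(1/2)) - 1/5) + 4)*(-4)/2 = -9*((2*(1/4) - 1/5) + 4)*(-4)/2 = -9*((1/2 - 1/5) + 4)*(-4)/2 = -9*(3/10 + 4)*(-4)/2 = -387*(-4)/20 = -9/2*(-86/5) = 387/5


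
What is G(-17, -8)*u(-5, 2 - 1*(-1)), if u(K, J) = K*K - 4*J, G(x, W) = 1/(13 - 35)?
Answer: -13/22 ≈ -0.59091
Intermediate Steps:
G(x, W) = -1/22 (G(x, W) = 1/(-22) = -1/22)
u(K, J) = K² - 4*J
G(-17, -8)*u(-5, 2 - 1*(-1)) = -((-5)² - 4*(2 - 1*(-1)))/22 = -(25 - 4*(2 + 1))/22 = -(25 - 4*3)/22 = -(25 - 12)/22 = -1/22*13 = -13/22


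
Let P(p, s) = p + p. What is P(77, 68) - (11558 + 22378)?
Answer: -33782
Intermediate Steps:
P(p, s) = 2*p
P(77, 68) - (11558 + 22378) = 2*77 - (11558 + 22378) = 154 - 1*33936 = 154 - 33936 = -33782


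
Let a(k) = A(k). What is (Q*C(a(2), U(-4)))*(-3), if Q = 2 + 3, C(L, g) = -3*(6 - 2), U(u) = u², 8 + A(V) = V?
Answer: 180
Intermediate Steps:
A(V) = -8 + V
a(k) = -8 + k
C(L, g) = -12 (C(L, g) = -3*4 = -12)
Q = 5
(Q*C(a(2), U(-4)))*(-3) = (5*(-12))*(-3) = -60*(-3) = 180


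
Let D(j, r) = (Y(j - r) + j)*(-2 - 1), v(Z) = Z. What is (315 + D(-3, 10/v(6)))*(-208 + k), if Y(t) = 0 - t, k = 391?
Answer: 56730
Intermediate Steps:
Y(t) = -t
D(j, r) = -3*r (D(j, r) = (-(j - r) + j)*(-2 - 1) = ((r - j) + j)*(-3) = r*(-3) = -3*r)
(315 + D(-3, 10/v(6)))*(-208 + k) = (315 - 30/6)*(-208 + 391) = (315 - 30/6)*183 = (315 - 3*5/3)*183 = (315 - 5)*183 = 310*183 = 56730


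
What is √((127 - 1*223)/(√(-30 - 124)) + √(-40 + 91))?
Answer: √(5929*√51 + 3696*I*√154)/77 ≈ 2.9723 + 1.3013*I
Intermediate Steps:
√((127 - 1*223)/(√(-30 - 124)) + √(-40 + 91)) = √((127 - 223)/(√(-154)) + √51) = √(-96*(-I*√154/154) + √51) = √(-(-48)*I*√154/77 + √51) = √(48*I*√154/77 + √51) = √(√51 + 48*I*√154/77)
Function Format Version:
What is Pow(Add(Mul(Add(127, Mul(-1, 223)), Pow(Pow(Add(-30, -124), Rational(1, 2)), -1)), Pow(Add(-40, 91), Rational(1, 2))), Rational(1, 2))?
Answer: Mul(Rational(1, 77), Pow(Add(Mul(5929, Pow(51, Rational(1, 2))), Mul(3696, I, Pow(154, Rational(1, 2)))), Rational(1, 2))) ≈ Add(2.9723, Mul(1.3013, I))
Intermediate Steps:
Pow(Add(Mul(Add(127, Mul(-1, 223)), Pow(Pow(Add(-30, -124), Rational(1, 2)), -1)), Pow(Add(-40, 91), Rational(1, 2))), Rational(1, 2)) = Pow(Add(Mul(Add(127, -223), Pow(Pow(-154, Rational(1, 2)), -1)), Pow(51, Rational(1, 2))), Rational(1, 2)) = Pow(Add(Mul(-96, Pow(Mul(I, Pow(154, Rational(1, 2))), -1)), Pow(51, Rational(1, 2))), Rational(1, 2)) = Pow(Add(Mul(-96, Mul(Rational(-1, 154), I, Pow(154, Rational(1, 2)))), Pow(51, Rational(1, 2))), Rational(1, 2)) = Pow(Add(Mul(Rational(48, 77), I, Pow(154, Rational(1, 2))), Pow(51, Rational(1, 2))), Rational(1, 2)) = Pow(Add(Pow(51, Rational(1, 2)), Mul(Rational(48, 77), I, Pow(154, Rational(1, 2)))), Rational(1, 2))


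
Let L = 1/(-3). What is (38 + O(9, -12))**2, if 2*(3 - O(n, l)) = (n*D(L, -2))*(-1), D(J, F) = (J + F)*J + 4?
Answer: 15625/4 ≈ 3906.3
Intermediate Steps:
L = -1/3 ≈ -0.33333
D(J, F) = 4 + J*(F + J) (D(J, F) = (F + J)*J + 4 = J*(F + J) + 4 = 4 + J*(F + J))
O(n, l) = 3 + 43*n/18 (O(n, l) = 3 - n*(4 + (-1/3)**2 - 2*(-1/3))*(-1)/2 = 3 - n*(4 + 1/9 + 2/3)*(-1)/2 = 3 - n*(43/9)*(-1)/2 = 3 - 43*n/9*(-1)/2 = 3 - (-43)*n/18 = 3 + 43*n/18)
(38 + O(9, -12))**2 = (38 + (3 + (43/18)*9))**2 = (38 + (3 + 43/2))**2 = (38 + 49/2)**2 = (125/2)**2 = 15625/4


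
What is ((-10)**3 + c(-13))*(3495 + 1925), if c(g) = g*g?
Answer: -4504020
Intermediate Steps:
c(g) = g**2
((-10)**3 + c(-13))*(3495 + 1925) = ((-10)**3 + (-13)**2)*(3495 + 1925) = (-1000 + 169)*5420 = -831*5420 = -4504020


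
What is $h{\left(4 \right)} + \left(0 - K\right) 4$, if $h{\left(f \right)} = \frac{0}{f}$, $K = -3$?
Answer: $12$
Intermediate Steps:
$h{\left(f \right)} = 0$
$h{\left(4 \right)} + \left(0 - K\right) 4 = 0 + \left(0 - -3\right) 4 = 0 + \left(0 + 3\right) 4 = 0 + 3 \cdot 4 = 0 + 12 = 12$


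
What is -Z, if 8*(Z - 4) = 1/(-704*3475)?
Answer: -78284799/19571200 ≈ -4.0000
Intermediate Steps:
Z = 78284799/19571200 (Z = 4 + (1/(-704*3475))/8 = 4 + (-1/704*1/3475)/8 = 4 + (⅛)*(-1/2446400) = 4 - 1/19571200 = 78284799/19571200 ≈ 4.0000)
-Z = -1*78284799/19571200 = -78284799/19571200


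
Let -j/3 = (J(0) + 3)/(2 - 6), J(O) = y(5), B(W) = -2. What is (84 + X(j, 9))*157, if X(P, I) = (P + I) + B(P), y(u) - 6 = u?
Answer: 31871/2 ≈ 15936.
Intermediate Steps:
y(u) = 6 + u
J(O) = 11 (J(O) = 6 + 5 = 11)
j = 21/2 (j = -3*(11 + 3)/(2 - 6) = -42/(-4) = -42*(-1)/4 = -3*(-7/2) = 21/2 ≈ 10.500)
X(P, I) = -2 + I + P (X(P, I) = (P + I) - 2 = (I + P) - 2 = -2 + I + P)
(84 + X(j, 9))*157 = (84 + (-2 + 9 + 21/2))*157 = (84 + 35/2)*157 = (203/2)*157 = 31871/2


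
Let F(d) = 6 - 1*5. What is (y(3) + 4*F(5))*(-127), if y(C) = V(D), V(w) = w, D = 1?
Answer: -635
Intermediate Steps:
F(d) = 1 (F(d) = 6 - 5 = 1)
y(C) = 1
(y(3) + 4*F(5))*(-127) = (1 + 4*1)*(-127) = (1 + 4)*(-127) = 5*(-127) = -635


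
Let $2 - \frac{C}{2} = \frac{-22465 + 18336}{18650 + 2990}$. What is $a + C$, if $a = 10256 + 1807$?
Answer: $\frac{130569069}{10820} \approx 12067.0$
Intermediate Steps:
$C = \frac{47409}{10820}$ ($C = 4 - 2 \frac{-22465 + 18336}{18650 + 2990} = 4 - 2 \left(- \frac{4129}{21640}\right) = 4 - 2 \left(\left(-4129\right) \frac{1}{21640}\right) = 4 - - \frac{4129}{10820} = 4 + \frac{4129}{10820} = \frac{47409}{10820} \approx 4.3816$)
$a = 12063$
$a + C = 12063 + \frac{47409}{10820} = \frac{130569069}{10820}$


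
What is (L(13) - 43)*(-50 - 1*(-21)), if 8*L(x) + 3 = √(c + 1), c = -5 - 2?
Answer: 10063/8 - 29*I*√6/8 ≈ 1257.9 - 8.8794*I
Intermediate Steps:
c = -7
L(x) = -3/8 + I*√6/8 (L(x) = -3/8 + √(-7 + 1)/8 = -3/8 + √(-6)/8 = -3/8 + (I*√6)/8 = -3/8 + I*√6/8)
(L(13) - 43)*(-50 - 1*(-21)) = ((-3/8 + I*√6/8) - 43)*(-50 - 1*(-21)) = (-347/8 + I*√6/8)*(-50 + 21) = (-347/8 + I*√6/8)*(-29) = 10063/8 - 29*I*√6/8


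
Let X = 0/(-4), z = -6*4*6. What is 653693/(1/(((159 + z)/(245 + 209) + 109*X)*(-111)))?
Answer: -1088398845/454 ≈ -2.3974e+6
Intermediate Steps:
z = -144 (z = -24*6 = -144)
X = 0 (X = 0*(-¼) = 0)
653693/(1/(((159 + z)/(245 + 209) + 109*X)*(-111))) = 653693/(1/(((159 - 144)/(245 + 209) + 109*0)*(-111))) = 653693/(1/((15/454 + 0)*(-111))) = 653693/(1/((15/454)*(-111))) = 653693/(1/(-1665/454)) = 653693/(-454/1665) = 653693*(-1665/454) = -1088398845/454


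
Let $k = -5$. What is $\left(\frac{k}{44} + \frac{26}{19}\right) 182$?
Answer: $\frac{95459}{418} \approx 228.37$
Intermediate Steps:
$\left(\frac{k}{44} + \frac{26}{19}\right) 182 = \left(- \frac{5}{44} + \frac{26}{19}\right) 182 = \frac{1049}{836} \cdot 182 = \frac{95459}{418}$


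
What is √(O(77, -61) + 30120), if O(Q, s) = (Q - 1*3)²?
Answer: 2*√8899 ≈ 188.67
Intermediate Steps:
O(Q, s) = (-3 + Q)² (O(Q, s) = (Q - 3)² = (-3 + Q)²)
√(O(77, -61) + 30120) = √((-3 + 77)² + 30120) = √(74² + 30120) = √(5476 + 30120) = √35596 = 2*√8899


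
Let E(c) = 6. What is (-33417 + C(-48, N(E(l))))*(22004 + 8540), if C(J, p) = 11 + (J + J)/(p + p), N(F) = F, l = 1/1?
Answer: -1020597216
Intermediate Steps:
l = 1
C(J, p) = 11 + J/p (C(J, p) = 11 + (2*J)/((2*p)) = 11 + (2*J)*(1/(2*p)) = 11 + J/p)
(-33417 + C(-48, N(E(l))))*(22004 + 8540) = (-33417 + (11 - 48/6))*(22004 + 8540) = (-33417 + (11 - 48*⅙))*30544 = (-33417 + (11 - 8))*30544 = (-33417 + 3)*30544 = -33414*30544 = -1020597216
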